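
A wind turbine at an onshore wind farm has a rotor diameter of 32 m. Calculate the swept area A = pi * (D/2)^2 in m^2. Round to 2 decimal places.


Compute the rotor radius:
  r = D / 2 = 32 / 2 = 16.0 m
Calculate swept area:
  A = pi * r^2 = pi * 16.0^2
  A = 804.25 m^2

804.25


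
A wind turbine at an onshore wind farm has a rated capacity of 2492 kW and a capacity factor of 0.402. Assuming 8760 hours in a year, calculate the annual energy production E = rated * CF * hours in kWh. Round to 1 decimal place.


Annual energy = rated_kW * capacity_factor * hours_per_year
Given: P_rated = 2492 kW, CF = 0.402, hours = 8760
E = 2492 * 0.402 * 8760
E = 8775627.8 kWh

8775627.8


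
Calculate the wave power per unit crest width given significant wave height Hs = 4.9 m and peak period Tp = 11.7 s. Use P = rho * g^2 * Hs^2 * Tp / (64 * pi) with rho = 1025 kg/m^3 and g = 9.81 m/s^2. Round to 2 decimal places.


Apply wave power formula:
  g^2 = 9.81^2 = 96.2361
  Hs^2 = 4.9^2 = 24.01
  Numerator = rho * g^2 * Hs^2 * Tp = 1025 * 96.2361 * 24.01 * 11.7 = 27710215.42
  Denominator = 64 * pi = 201.0619
  P = 27710215.42 / 201.0619 = 137819.30 W/m

137819.30


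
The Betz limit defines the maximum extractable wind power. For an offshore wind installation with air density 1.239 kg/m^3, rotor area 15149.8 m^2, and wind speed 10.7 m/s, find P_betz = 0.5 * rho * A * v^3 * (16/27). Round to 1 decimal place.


The Betz coefficient Cp_max = 16/27 = 0.5926
v^3 = 10.7^3 = 1225.043
P_betz = 0.5 * rho * A * v^3 * Cp_max
P_betz = 0.5 * 1.239 * 15149.8 * 1225.043 * 0.5926
P_betz = 6813272.5 W

6813272.5


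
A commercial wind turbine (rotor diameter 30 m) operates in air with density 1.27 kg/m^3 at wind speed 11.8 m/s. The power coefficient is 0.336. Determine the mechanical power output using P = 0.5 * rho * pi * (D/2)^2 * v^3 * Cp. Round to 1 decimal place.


Step 1 -- Compute swept area:
  A = pi * (D/2)^2 = pi * (30/2)^2 = 706.86 m^2
Step 2 -- Apply wind power equation:
  P = 0.5 * rho * A * v^3 * Cp
  v^3 = 11.8^3 = 1643.032
  P = 0.5 * 1.27 * 706.86 * 1643.032 * 0.336
  P = 247794.4 W

247794.4


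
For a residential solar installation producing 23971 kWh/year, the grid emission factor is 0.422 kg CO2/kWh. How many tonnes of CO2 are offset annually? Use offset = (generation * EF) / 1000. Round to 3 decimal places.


CO2 offset in kg = generation * emission_factor
CO2 offset = 23971 * 0.422 = 10115.76 kg
Convert to tonnes:
  CO2 offset = 10115.76 / 1000 = 10.116 tonnes

10.116


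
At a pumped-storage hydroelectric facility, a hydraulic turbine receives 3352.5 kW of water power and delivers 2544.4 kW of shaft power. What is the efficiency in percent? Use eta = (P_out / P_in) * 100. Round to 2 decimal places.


Turbine efficiency = (output power / input power) * 100
eta = (2544.4 / 3352.5) * 100
eta = 75.90%

75.90


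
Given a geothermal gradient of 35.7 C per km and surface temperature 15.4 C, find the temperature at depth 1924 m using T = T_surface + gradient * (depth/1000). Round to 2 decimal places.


Convert depth to km: 1924 / 1000 = 1.924 km
Temperature increase = gradient * depth_km = 35.7 * 1.924 = 68.69 C
Temperature at depth = T_surface + delta_T = 15.4 + 68.69
T = 84.09 C

84.09


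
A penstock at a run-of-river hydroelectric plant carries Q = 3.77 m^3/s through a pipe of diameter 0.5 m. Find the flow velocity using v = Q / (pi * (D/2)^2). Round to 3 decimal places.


Compute pipe cross-sectional area:
  A = pi * (D/2)^2 = pi * (0.5/2)^2 = 0.1963 m^2
Calculate velocity:
  v = Q / A = 3.77 / 0.1963
  v = 19.200 m/s

19.200


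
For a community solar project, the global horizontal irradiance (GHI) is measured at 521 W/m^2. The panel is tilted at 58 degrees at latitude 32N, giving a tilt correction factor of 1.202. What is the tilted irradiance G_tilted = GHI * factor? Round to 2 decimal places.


Identify the given values:
  GHI = 521 W/m^2, tilt correction factor = 1.202
Apply the formula G_tilted = GHI * factor:
  G_tilted = 521 * 1.202
  G_tilted = 626.24 W/m^2

626.24


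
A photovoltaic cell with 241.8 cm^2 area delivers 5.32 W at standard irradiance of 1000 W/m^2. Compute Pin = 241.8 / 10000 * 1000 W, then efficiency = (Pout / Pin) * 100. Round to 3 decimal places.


First compute the input power:
  Pin = area_cm2 / 10000 * G = 241.8 / 10000 * 1000 = 24.18 W
Then compute efficiency:
  Efficiency = (Pout / Pin) * 100 = (5.32 / 24.18) * 100
  Efficiency = 22.002%

22.002


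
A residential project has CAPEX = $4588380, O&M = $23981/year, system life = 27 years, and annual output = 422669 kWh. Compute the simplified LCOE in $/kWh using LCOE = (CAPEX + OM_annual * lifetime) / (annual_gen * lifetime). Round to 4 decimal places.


Total cost = CAPEX + OM * lifetime = 4588380 + 23981 * 27 = 4588380 + 647487 = 5235867
Total generation = annual * lifetime = 422669 * 27 = 11412063 kWh
LCOE = 5235867 / 11412063
LCOE = 0.4588 $/kWh

0.4588


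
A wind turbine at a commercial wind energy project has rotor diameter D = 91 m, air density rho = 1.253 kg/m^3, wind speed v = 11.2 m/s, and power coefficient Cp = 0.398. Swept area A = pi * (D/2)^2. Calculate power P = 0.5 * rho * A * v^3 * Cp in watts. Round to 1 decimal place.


Step 1 -- Compute swept area:
  A = pi * (D/2)^2 = pi * (91/2)^2 = 6503.88 m^2
Step 2 -- Apply wind power equation:
  P = 0.5 * rho * A * v^3 * Cp
  v^3 = 11.2^3 = 1404.928
  P = 0.5 * 1.253 * 6503.88 * 1404.928 * 0.398
  P = 2278404.8 W

2278404.8


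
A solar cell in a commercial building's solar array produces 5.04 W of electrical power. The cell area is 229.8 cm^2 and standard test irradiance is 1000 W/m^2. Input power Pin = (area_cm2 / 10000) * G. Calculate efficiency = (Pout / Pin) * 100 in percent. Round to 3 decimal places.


First compute the input power:
  Pin = area_cm2 / 10000 * G = 229.8 / 10000 * 1000 = 22.98 W
Then compute efficiency:
  Efficiency = (Pout / Pin) * 100 = (5.04 / 22.98) * 100
  Efficiency = 21.932%

21.932


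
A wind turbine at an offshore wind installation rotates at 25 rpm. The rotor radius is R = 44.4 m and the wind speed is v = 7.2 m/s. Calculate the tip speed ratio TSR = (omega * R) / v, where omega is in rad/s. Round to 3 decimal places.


Convert rotational speed to rad/s:
  omega = 25 * 2 * pi / 60 = 2.618 rad/s
Compute tip speed:
  v_tip = omega * R = 2.618 * 44.4 = 116.239 m/s
Tip speed ratio:
  TSR = v_tip / v_wind = 116.239 / 7.2 = 16.144

16.144


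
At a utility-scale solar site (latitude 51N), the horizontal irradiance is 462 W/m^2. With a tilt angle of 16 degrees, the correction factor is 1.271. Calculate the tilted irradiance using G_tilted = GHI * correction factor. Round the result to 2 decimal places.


Identify the given values:
  GHI = 462 W/m^2, tilt correction factor = 1.271
Apply the formula G_tilted = GHI * factor:
  G_tilted = 462 * 1.271
  G_tilted = 587.20 W/m^2

587.20


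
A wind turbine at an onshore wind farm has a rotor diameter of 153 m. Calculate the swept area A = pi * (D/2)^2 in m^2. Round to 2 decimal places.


Compute the rotor radius:
  r = D / 2 = 153 / 2 = 76.5 m
Calculate swept area:
  A = pi * r^2 = pi * 76.5^2
  A = 18385.39 m^2

18385.39


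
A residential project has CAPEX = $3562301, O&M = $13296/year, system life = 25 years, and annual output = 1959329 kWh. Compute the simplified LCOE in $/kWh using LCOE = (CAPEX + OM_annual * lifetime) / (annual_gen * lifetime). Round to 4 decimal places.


Total cost = CAPEX + OM * lifetime = 3562301 + 13296 * 25 = 3562301 + 332400 = 3894701
Total generation = annual * lifetime = 1959329 * 25 = 48983225 kWh
LCOE = 3894701 / 48983225
LCOE = 0.0795 $/kWh

0.0795


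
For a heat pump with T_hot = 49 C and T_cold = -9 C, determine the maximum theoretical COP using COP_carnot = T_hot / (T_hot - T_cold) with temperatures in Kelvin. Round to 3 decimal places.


Convert to Kelvin:
  T_hot = 49 + 273.15 = 322.15 K
  T_cold = -9 + 273.15 = 264.15 K
Apply Carnot COP formula:
  COP = T_hot_K / (T_hot_K - T_cold_K) = 322.15 / 58.0
  COP = 5.554

5.554


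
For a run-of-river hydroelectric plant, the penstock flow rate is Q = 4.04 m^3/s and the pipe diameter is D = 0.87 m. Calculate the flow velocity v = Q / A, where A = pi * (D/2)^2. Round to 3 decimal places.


Compute pipe cross-sectional area:
  A = pi * (D/2)^2 = pi * (0.87/2)^2 = 0.5945 m^2
Calculate velocity:
  v = Q / A = 4.04 / 0.5945
  v = 6.796 m/s

6.796


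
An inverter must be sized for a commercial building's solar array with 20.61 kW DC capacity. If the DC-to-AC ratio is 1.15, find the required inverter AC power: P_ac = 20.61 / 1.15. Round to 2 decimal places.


The inverter AC capacity is determined by the DC/AC ratio.
Given: P_dc = 20.61 kW, DC/AC ratio = 1.15
P_ac = P_dc / ratio = 20.61 / 1.15
P_ac = 17.92 kW

17.92


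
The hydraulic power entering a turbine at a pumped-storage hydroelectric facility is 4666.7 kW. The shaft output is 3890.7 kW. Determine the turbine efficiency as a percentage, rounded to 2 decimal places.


Turbine efficiency = (output power / input power) * 100
eta = (3890.7 / 4666.7) * 100
eta = 83.37%

83.37


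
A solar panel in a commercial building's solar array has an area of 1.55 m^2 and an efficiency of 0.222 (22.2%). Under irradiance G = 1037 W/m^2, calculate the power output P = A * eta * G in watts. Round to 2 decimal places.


Use the solar power formula P = A * eta * G.
Given: A = 1.55 m^2, eta = 0.222, G = 1037 W/m^2
P = 1.55 * 0.222 * 1037
P = 356.83 W

356.83


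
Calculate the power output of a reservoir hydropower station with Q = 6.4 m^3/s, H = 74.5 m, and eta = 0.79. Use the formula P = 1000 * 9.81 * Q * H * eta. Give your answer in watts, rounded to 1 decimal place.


Apply the hydropower formula P = rho * g * Q * H * eta
rho * g = 1000 * 9.81 = 9810.0
P = 9810.0 * 6.4 * 74.5 * 0.79
P = 3695152.3 W

3695152.3


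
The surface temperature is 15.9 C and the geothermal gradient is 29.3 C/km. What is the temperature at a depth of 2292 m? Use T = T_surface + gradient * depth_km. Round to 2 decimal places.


Convert depth to km: 2292 / 1000 = 2.292 km
Temperature increase = gradient * depth_km = 29.3 * 2.292 = 67.16 C
Temperature at depth = T_surface + delta_T = 15.9 + 67.16
T = 83.06 C

83.06


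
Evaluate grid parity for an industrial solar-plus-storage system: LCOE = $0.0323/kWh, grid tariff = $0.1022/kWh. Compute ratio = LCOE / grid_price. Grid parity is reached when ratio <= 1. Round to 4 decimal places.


Compare LCOE to grid price:
  LCOE = $0.0323/kWh, Grid price = $0.1022/kWh
  Ratio = LCOE / grid_price = 0.0323 / 0.1022 = 0.3160
  Grid parity achieved (ratio <= 1)? yes

0.3160


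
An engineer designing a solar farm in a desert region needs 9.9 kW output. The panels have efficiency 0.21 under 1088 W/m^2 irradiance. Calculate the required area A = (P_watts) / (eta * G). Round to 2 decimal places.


Convert target power to watts: P = 9.9 * 1000 = 9900.0 W
Compute denominator: eta * G = 0.21 * 1088 = 228.48
Required area A = P / (eta * G) = 9900.0 / 228.48
A = 43.33 m^2

43.33


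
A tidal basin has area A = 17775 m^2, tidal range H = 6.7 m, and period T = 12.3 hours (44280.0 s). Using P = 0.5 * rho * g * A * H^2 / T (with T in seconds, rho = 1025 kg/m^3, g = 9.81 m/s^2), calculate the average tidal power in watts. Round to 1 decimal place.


Convert period to seconds: T = 12.3 * 3600 = 44280.0 s
H^2 = 6.7^2 = 44.89
P = 0.5 * rho * g * A * H^2 / T
P = 0.5 * 1025 * 9.81 * 17775 * 44.89 / 44280.0
P = 90597.1 W

90597.1


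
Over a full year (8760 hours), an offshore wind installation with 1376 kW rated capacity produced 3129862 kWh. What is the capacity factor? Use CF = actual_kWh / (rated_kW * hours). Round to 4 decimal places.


Capacity factor = actual output / maximum possible output
Maximum possible = rated * hours = 1376 * 8760 = 12053760 kWh
CF = 3129862 / 12053760
CF = 0.2597

0.2597


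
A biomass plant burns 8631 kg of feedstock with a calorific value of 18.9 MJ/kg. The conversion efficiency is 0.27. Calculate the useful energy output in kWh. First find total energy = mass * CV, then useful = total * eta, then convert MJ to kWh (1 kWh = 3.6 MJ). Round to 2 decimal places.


Total energy = mass * CV = 8631 * 18.9 = 163125.9 MJ
Useful energy = total * eta = 163125.9 * 0.27 = 44043.99 MJ
Convert to kWh: 44043.99 / 3.6
Useful energy = 12234.44 kWh

12234.44


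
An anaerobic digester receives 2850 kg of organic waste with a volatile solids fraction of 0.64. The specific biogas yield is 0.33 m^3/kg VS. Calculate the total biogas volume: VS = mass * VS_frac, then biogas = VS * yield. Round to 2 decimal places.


Compute volatile solids:
  VS = mass * VS_fraction = 2850 * 0.64 = 1824.0 kg
Calculate biogas volume:
  Biogas = VS * specific_yield = 1824.0 * 0.33
  Biogas = 601.92 m^3

601.92


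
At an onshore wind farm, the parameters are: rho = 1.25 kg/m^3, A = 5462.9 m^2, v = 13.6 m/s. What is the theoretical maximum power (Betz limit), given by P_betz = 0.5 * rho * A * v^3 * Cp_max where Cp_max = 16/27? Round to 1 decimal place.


The Betz coefficient Cp_max = 16/27 = 0.5926
v^3 = 13.6^3 = 2515.456
P_betz = 0.5 * rho * A * v^3 * Cp_max
P_betz = 0.5 * 1.25 * 5462.9 * 2515.456 * 0.5926
P_betz = 5089512.8 W

5089512.8


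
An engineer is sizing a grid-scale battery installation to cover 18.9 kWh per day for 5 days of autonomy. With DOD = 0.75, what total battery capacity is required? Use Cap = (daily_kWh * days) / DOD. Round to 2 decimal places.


Total energy needed = daily * days = 18.9 * 5 = 94.5 kWh
Account for depth of discharge:
  Cap = total_energy / DOD = 94.5 / 0.75
  Cap = 126.00 kWh

126.00


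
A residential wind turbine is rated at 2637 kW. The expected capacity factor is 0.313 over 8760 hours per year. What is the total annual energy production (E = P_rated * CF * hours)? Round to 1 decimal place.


Annual energy = rated_kW * capacity_factor * hours_per_year
Given: P_rated = 2637 kW, CF = 0.313, hours = 8760
E = 2637 * 0.313 * 8760
E = 7230337.6 kWh

7230337.6


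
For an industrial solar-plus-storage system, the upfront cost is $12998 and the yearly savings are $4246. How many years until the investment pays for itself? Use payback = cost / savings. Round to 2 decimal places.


Simple payback period = initial cost / annual savings
Payback = 12998 / 4246
Payback = 3.06 years

3.06


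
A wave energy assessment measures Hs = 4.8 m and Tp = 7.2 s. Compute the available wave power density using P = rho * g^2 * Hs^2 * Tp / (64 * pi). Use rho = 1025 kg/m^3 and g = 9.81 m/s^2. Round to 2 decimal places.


Apply wave power formula:
  g^2 = 9.81^2 = 96.2361
  Hs^2 = 4.8^2 = 23.04
  Numerator = rho * g^2 * Hs^2 * Tp = 1025 * 96.2361 * 23.04 * 7.2 = 16363524.51
  Denominator = 64 * pi = 201.0619
  P = 16363524.51 / 201.0619 = 81385.49 W/m

81385.49


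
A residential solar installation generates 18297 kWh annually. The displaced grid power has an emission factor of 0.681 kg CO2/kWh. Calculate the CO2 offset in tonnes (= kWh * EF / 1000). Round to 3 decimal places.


CO2 offset in kg = generation * emission_factor
CO2 offset = 18297 * 0.681 = 12460.26 kg
Convert to tonnes:
  CO2 offset = 12460.26 / 1000 = 12.460 tonnes

12.460


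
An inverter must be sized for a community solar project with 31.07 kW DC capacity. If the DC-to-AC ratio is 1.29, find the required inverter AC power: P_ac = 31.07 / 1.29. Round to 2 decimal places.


The inverter AC capacity is determined by the DC/AC ratio.
Given: P_dc = 31.07 kW, DC/AC ratio = 1.29
P_ac = P_dc / ratio = 31.07 / 1.29
P_ac = 24.09 kW

24.09


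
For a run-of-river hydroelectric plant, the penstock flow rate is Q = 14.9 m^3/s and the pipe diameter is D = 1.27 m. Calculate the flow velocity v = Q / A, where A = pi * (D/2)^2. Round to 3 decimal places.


Compute pipe cross-sectional area:
  A = pi * (D/2)^2 = pi * (1.27/2)^2 = 1.2668 m^2
Calculate velocity:
  v = Q / A = 14.9 / 1.2668
  v = 11.762 m/s

11.762


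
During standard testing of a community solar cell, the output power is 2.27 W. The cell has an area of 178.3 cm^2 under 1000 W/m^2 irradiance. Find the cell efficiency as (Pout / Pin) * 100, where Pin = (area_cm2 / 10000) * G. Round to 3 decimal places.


First compute the input power:
  Pin = area_cm2 / 10000 * G = 178.3 / 10000 * 1000 = 17.83 W
Then compute efficiency:
  Efficiency = (Pout / Pin) * 100 = (2.27 / 17.83) * 100
  Efficiency = 12.731%

12.731


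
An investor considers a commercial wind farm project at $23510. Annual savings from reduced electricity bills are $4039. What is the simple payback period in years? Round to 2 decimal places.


Simple payback period = initial cost / annual savings
Payback = 23510 / 4039
Payback = 5.82 years

5.82


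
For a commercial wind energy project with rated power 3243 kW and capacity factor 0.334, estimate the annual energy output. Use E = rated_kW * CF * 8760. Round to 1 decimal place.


Annual energy = rated_kW * capacity_factor * hours_per_year
Given: P_rated = 3243 kW, CF = 0.334, hours = 8760
E = 3243 * 0.334 * 8760
E = 9488499.1 kWh

9488499.1


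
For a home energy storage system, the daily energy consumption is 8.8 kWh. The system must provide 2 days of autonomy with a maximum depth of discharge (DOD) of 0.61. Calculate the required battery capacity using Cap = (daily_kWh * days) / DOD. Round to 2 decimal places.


Total energy needed = daily * days = 8.8 * 2 = 17.6 kWh
Account for depth of discharge:
  Cap = total_energy / DOD = 17.6 / 0.61
  Cap = 28.85 kWh

28.85


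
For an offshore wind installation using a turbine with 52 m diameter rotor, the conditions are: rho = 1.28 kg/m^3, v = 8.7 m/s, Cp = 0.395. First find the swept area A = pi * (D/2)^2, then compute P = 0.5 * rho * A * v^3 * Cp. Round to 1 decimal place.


Step 1 -- Compute swept area:
  A = pi * (D/2)^2 = pi * (52/2)^2 = 2123.72 m^2
Step 2 -- Apply wind power equation:
  P = 0.5 * rho * A * v^3 * Cp
  v^3 = 8.7^3 = 658.503
  P = 0.5 * 1.28 * 2123.72 * 658.503 * 0.395
  P = 353534.2 W

353534.2


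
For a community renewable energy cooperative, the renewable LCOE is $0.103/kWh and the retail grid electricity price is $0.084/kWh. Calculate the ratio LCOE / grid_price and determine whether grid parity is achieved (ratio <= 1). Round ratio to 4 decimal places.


Compare LCOE to grid price:
  LCOE = $0.103/kWh, Grid price = $0.084/kWh
  Ratio = LCOE / grid_price = 0.103 / 0.084 = 1.2262
  Grid parity achieved (ratio <= 1)? no

1.2262


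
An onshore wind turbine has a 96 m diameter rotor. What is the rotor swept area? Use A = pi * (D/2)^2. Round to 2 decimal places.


Compute the rotor radius:
  r = D / 2 = 96 / 2 = 48.0 m
Calculate swept area:
  A = pi * r^2 = pi * 48.0^2
  A = 7238.23 m^2

7238.23


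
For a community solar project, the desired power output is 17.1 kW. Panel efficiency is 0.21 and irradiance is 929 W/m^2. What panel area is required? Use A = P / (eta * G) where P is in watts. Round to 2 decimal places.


Convert target power to watts: P = 17.1 * 1000 = 17100.0 W
Compute denominator: eta * G = 0.21 * 929 = 195.09
Required area A = P / (eta * G) = 17100.0 / 195.09
A = 87.65 m^2

87.65


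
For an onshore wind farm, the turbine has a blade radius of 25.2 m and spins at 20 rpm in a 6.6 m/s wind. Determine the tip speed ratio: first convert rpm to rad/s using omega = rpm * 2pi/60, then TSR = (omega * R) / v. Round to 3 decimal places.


Convert rotational speed to rad/s:
  omega = 20 * 2 * pi / 60 = 2.0944 rad/s
Compute tip speed:
  v_tip = omega * R = 2.0944 * 25.2 = 52.779 m/s
Tip speed ratio:
  TSR = v_tip / v_wind = 52.779 / 6.6 = 7.997

7.997


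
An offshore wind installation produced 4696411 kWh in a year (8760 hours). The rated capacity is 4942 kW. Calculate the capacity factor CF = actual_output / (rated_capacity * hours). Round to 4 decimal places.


Capacity factor = actual output / maximum possible output
Maximum possible = rated * hours = 4942 * 8760 = 43291920 kWh
CF = 4696411 / 43291920
CF = 0.1085

0.1085


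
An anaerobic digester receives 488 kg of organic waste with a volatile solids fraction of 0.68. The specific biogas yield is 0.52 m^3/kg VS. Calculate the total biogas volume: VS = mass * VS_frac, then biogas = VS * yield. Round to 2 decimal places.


Compute volatile solids:
  VS = mass * VS_fraction = 488 * 0.68 = 331.84 kg
Calculate biogas volume:
  Biogas = VS * specific_yield = 331.84 * 0.52
  Biogas = 172.56 m^3

172.56


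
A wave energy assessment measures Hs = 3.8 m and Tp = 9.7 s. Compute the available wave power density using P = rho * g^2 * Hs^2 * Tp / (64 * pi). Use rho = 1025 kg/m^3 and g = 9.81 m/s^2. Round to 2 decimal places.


Apply wave power formula:
  g^2 = 9.81^2 = 96.2361
  Hs^2 = 3.8^2 = 14.44
  Numerator = rho * g^2 * Hs^2 * Tp = 1025 * 96.2361 * 14.44 * 9.7 = 13816588.01
  Denominator = 64 * pi = 201.0619
  P = 13816588.01 / 201.0619 = 68718.07 W/m

68718.07


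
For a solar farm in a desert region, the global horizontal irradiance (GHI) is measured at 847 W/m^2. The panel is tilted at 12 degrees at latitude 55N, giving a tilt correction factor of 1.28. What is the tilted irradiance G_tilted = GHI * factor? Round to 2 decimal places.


Identify the given values:
  GHI = 847 W/m^2, tilt correction factor = 1.28
Apply the formula G_tilted = GHI * factor:
  G_tilted = 847 * 1.28
  G_tilted = 1084.16 W/m^2

1084.16


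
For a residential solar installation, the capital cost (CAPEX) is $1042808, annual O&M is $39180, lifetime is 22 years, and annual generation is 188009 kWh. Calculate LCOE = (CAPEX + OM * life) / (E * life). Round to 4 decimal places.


Total cost = CAPEX + OM * lifetime = 1042808 + 39180 * 22 = 1042808 + 861960 = 1904768
Total generation = annual * lifetime = 188009 * 22 = 4136198 kWh
LCOE = 1904768 / 4136198
LCOE = 0.4605 $/kWh

0.4605


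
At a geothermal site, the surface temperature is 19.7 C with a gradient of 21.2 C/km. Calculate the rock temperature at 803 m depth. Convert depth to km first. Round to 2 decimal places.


Convert depth to km: 803 / 1000 = 0.803 km
Temperature increase = gradient * depth_km = 21.2 * 0.803 = 17.02 C
Temperature at depth = T_surface + delta_T = 19.7 + 17.02
T = 36.72 C

36.72


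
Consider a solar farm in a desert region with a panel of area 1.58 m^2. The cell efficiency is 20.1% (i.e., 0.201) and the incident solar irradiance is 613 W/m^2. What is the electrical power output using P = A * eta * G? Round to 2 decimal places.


Use the solar power formula P = A * eta * G.
Given: A = 1.58 m^2, eta = 0.201, G = 613 W/m^2
P = 1.58 * 0.201 * 613
P = 194.68 W

194.68


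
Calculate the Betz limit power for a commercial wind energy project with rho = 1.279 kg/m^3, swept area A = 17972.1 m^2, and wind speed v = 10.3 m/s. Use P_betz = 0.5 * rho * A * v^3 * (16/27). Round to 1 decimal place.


The Betz coefficient Cp_max = 16/27 = 0.5926
v^3 = 10.3^3 = 1092.727
P_betz = 0.5 * rho * A * v^3 * Cp_max
P_betz = 0.5 * 1.279 * 17972.1 * 1092.727 * 0.5926
P_betz = 7442301.6 W

7442301.6


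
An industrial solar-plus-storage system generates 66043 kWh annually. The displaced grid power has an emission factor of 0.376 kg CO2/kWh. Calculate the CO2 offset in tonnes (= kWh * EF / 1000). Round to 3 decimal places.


CO2 offset in kg = generation * emission_factor
CO2 offset = 66043 * 0.376 = 24832.17 kg
Convert to tonnes:
  CO2 offset = 24832.17 / 1000 = 24.832 tonnes

24.832


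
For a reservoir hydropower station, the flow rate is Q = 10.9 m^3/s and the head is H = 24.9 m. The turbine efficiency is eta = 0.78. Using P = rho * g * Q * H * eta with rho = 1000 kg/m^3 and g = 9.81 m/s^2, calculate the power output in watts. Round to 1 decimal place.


Apply the hydropower formula P = rho * g * Q * H * eta
rho * g = 1000 * 9.81 = 9810.0
P = 9810.0 * 10.9 * 24.9 * 0.78
P = 2076775.0 W

2076775.0


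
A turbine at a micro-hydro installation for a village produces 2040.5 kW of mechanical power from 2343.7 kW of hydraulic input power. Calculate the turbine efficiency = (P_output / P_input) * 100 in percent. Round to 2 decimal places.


Turbine efficiency = (output power / input power) * 100
eta = (2040.5 / 2343.7) * 100
eta = 87.06%

87.06


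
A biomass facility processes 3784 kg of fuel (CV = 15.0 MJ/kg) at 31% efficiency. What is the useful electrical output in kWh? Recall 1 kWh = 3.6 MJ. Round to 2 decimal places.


Total energy = mass * CV = 3784 * 15.0 = 56760.0 MJ
Useful energy = total * eta = 56760.0 * 0.31 = 17595.6 MJ
Convert to kWh: 17595.6 / 3.6
Useful energy = 4887.67 kWh

4887.67


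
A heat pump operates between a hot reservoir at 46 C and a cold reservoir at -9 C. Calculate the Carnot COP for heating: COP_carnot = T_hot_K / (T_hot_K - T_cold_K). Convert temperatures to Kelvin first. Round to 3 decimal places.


Convert to Kelvin:
  T_hot = 46 + 273.15 = 319.15 K
  T_cold = -9 + 273.15 = 264.15 K
Apply Carnot COP formula:
  COP = T_hot_K / (T_hot_K - T_cold_K) = 319.15 / 55.0
  COP = 5.803

5.803


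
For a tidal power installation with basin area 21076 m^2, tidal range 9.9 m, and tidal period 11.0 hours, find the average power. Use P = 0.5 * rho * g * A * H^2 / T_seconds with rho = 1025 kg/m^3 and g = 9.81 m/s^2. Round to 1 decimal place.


Convert period to seconds: T = 11.0 * 3600 = 39600.0 s
H^2 = 9.9^2 = 98.01
P = 0.5 * rho * g * A * H^2 / T
P = 0.5 * 1025 * 9.81 * 21076 * 98.01 / 39600.0
P = 262256.5 W

262256.5


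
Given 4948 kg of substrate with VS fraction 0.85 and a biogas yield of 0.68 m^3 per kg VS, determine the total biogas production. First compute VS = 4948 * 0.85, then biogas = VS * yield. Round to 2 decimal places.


Compute volatile solids:
  VS = mass * VS_fraction = 4948 * 0.85 = 4205.8 kg
Calculate biogas volume:
  Biogas = VS * specific_yield = 4205.8 * 0.68
  Biogas = 2859.94 m^3

2859.94


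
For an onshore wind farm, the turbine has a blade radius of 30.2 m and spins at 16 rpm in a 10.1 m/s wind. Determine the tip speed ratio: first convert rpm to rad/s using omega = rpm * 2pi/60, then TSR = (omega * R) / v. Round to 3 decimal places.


Convert rotational speed to rad/s:
  omega = 16 * 2 * pi / 60 = 1.6755 rad/s
Compute tip speed:
  v_tip = omega * R = 1.6755 * 30.2 = 50.601 m/s
Tip speed ratio:
  TSR = v_tip / v_wind = 50.601 / 10.1 = 5.010

5.010


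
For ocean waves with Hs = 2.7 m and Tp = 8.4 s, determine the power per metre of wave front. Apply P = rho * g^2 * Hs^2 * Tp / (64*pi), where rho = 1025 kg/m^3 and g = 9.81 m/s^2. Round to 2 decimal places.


Apply wave power formula:
  g^2 = 9.81^2 = 96.2361
  Hs^2 = 2.7^2 = 7.29
  Numerator = rho * g^2 * Hs^2 * Tp = 1025 * 96.2361 * 7.29 * 8.4 = 6040441.67
  Denominator = 64 * pi = 201.0619
  P = 6040441.67 / 201.0619 = 30042.69 W/m

30042.69


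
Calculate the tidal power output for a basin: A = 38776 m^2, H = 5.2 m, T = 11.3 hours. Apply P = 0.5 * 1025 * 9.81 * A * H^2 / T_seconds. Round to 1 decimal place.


Convert period to seconds: T = 11.3 * 3600 = 40680.0 s
H^2 = 5.2^2 = 27.04
P = 0.5 * rho * g * A * H^2 / T
P = 0.5 * 1025 * 9.81 * 38776 * 27.04 / 40680.0
P = 129584.1 W

129584.1


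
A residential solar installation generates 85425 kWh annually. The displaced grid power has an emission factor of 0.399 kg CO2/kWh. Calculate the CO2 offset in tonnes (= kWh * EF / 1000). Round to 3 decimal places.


CO2 offset in kg = generation * emission_factor
CO2 offset = 85425 * 0.399 = 34084.58 kg
Convert to tonnes:
  CO2 offset = 34084.58 / 1000 = 34.085 tonnes

34.085


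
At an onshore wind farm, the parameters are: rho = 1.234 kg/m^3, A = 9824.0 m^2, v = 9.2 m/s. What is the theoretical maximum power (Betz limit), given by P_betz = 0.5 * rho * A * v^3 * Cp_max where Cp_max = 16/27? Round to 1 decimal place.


The Betz coefficient Cp_max = 16/27 = 0.5926
v^3 = 9.2^3 = 778.688
P_betz = 0.5 * rho * A * v^3 * Cp_max
P_betz = 0.5 * 1.234 * 9824.0 * 778.688 * 0.5926
P_betz = 2797004.8 W

2797004.8


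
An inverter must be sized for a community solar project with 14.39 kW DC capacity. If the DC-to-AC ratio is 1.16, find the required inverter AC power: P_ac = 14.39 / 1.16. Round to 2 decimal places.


The inverter AC capacity is determined by the DC/AC ratio.
Given: P_dc = 14.39 kW, DC/AC ratio = 1.16
P_ac = P_dc / ratio = 14.39 / 1.16
P_ac = 12.41 kW

12.41


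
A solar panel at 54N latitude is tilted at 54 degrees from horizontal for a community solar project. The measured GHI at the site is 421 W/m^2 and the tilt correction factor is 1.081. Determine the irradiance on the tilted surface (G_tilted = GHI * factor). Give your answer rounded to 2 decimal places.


Identify the given values:
  GHI = 421 W/m^2, tilt correction factor = 1.081
Apply the formula G_tilted = GHI * factor:
  G_tilted = 421 * 1.081
  G_tilted = 455.10 W/m^2

455.10


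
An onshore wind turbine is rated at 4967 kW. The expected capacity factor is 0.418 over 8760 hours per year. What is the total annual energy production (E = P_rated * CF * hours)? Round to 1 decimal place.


Annual energy = rated_kW * capacity_factor * hours_per_year
Given: P_rated = 4967 kW, CF = 0.418, hours = 8760
E = 4967 * 0.418 * 8760
E = 18187564.6 kWh

18187564.6


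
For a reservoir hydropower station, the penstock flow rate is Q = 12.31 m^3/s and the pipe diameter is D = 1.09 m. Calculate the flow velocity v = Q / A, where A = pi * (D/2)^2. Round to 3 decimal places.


Compute pipe cross-sectional area:
  A = pi * (D/2)^2 = pi * (1.09/2)^2 = 0.9331 m^2
Calculate velocity:
  v = Q / A = 12.31 / 0.9331
  v = 13.192 m/s

13.192


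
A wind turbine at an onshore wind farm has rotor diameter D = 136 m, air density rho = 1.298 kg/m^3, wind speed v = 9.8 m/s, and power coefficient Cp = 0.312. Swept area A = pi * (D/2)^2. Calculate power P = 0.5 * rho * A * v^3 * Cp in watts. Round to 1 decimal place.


Step 1 -- Compute swept area:
  A = pi * (D/2)^2 = pi * (136/2)^2 = 14526.72 m^2
Step 2 -- Apply wind power equation:
  P = 0.5 * rho * A * v^3 * Cp
  v^3 = 9.8^3 = 941.192
  P = 0.5 * 1.298 * 14526.72 * 941.192 * 0.312
  P = 2768504.4 W

2768504.4


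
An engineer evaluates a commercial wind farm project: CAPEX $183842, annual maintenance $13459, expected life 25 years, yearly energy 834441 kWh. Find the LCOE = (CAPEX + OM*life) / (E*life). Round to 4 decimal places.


Total cost = CAPEX + OM * lifetime = 183842 + 13459 * 25 = 183842 + 336475 = 520317
Total generation = annual * lifetime = 834441 * 25 = 20861025 kWh
LCOE = 520317 / 20861025
LCOE = 0.0249 $/kWh

0.0249


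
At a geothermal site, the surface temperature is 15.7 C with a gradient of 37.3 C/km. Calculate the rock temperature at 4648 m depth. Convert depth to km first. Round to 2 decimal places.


Convert depth to km: 4648 / 1000 = 4.648 km
Temperature increase = gradient * depth_km = 37.3 * 4.648 = 173.37 C
Temperature at depth = T_surface + delta_T = 15.7 + 173.37
T = 189.07 C

189.07


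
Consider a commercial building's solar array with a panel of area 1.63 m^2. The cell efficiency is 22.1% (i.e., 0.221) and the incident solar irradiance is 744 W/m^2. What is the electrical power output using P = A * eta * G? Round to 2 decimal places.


Use the solar power formula P = A * eta * G.
Given: A = 1.63 m^2, eta = 0.221, G = 744 W/m^2
P = 1.63 * 0.221 * 744
P = 268.01 W

268.01


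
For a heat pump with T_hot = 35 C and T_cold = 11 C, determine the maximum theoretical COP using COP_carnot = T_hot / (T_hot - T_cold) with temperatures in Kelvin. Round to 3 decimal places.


Convert to Kelvin:
  T_hot = 35 + 273.15 = 308.15 K
  T_cold = 11 + 273.15 = 284.15 K
Apply Carnot COP formula:
  COP = T_hot_K / (T_hot_K - T_cold_K) = 308.15 / 24.0
  COP = 12.840

12.840


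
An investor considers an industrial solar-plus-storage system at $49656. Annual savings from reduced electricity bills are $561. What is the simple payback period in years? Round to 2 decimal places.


Simple payback period = initial cost / annual savings
Payback = 49656 / 561
Payback = 88.51 years

88.51


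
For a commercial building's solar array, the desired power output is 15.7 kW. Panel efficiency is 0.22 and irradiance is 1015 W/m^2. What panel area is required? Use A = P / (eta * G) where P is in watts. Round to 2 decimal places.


Convert target power to watts: P = 15.7 * 1000 = 15700.0 W
Compute denominator: eta * G = 0.22 * 1015 = 223.3
Required area A = P / (eta * G) = 15700.0 / 223.3
A = 70.31 m^2

70.31


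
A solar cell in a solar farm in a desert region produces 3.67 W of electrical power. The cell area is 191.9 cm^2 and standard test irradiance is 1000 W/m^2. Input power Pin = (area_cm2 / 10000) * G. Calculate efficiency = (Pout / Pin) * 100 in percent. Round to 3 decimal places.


First compute the input power:
  Pin = area_cm2 / 10000 * G = 191.9 / 10000 * 1000 = 19.19 W
Then compute efficiency:
  Efficiency = (Pout / Pin) * 100 = (3.67 / 19.19) * 100
  Efficiency = 19.125%

19.125


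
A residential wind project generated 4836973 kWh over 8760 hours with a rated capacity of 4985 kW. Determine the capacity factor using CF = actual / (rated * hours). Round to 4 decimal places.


Capacity factor = actual output / maximum possible output
Maximum possible = rated * hours = 4985 * 8760 = 43668600 kWh
CF = 4836973 / 43668600
CF = 0.1108

0.1108


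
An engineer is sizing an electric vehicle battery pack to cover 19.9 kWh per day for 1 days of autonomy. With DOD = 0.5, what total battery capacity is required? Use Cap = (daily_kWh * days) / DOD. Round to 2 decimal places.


Total energy needed = daily * days = 19.9 * 1 = 19.9 kWh
Account for depth of discharge:
  Cap = total_energy / DOD = 19.9 / 0.5
  Cap = 39.80 kWh

39.80


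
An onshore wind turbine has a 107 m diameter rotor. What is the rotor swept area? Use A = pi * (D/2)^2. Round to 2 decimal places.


Compute the rotor radius:
  r = D / 2 = 107 / 2 = 53.5 m
Calculate swept area:
  A = pi * r^2 = pi * 53.5^2
  A = 8992.02 m^2

8992.02


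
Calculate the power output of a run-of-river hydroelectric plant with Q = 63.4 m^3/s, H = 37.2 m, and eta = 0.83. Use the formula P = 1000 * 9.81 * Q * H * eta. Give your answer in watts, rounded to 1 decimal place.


Apply the hydropower formula P = rho * g * Q * H * eta
rho * g = 1000 * 9.81 = 9810.0
P = 9810.0 * 63.4 * 37.2 * 0.83
P = 19203451.7 W

19203451.7


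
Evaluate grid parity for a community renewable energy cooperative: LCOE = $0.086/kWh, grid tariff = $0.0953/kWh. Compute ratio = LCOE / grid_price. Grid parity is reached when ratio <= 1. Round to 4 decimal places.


Compare LCOE to grid price:
  LCOE = $0.086/kWh, Grid price = $0.0953/kWh
  Ratio = LCOE / grid_price = 0.086 / 0.0953 = 0.9024
  Grid parity achieved (ratio <= 1)? yes

0.9024


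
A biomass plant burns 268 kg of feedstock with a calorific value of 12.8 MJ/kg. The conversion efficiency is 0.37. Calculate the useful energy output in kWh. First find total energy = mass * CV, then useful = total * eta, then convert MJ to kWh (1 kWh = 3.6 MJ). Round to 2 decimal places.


Total energy = mass * CV = 268 * 12.8 = 3430.4 MJ
Useful energy = total * eta = 3430.4 * 0.37 = 1269.25 MJ
Convert to kWh: 1269.25 / 3.6
Useful energy = 352.57 kWh

352.57


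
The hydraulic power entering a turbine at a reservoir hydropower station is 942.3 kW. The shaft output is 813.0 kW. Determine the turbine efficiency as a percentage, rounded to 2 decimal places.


Turbine efficiency = (output power / input power) * 100
eta = (813.0 / 942.3) * 100
eta = 86.28%

86.28


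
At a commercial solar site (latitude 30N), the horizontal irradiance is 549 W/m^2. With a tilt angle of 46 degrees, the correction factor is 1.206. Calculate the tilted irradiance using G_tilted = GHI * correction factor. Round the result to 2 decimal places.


Identify the given values:
  GHI = 549 W/m^2, tilt correction factor = 1.206
Apply the formula G_tilted = GHI * factor:
  G_tilted = 549 * 1.206
  G_tilted = 662.09 W/m^2

662.09


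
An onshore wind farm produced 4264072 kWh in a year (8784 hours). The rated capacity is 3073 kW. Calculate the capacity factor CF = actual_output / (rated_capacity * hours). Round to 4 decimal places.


Capacity factor = actual output / maximum possible output
Maximum possible = rated * hours = 3073 * 8784 = 26993232 kWh
CF = 4264072 / 26993232
CF = 0.1580

0.1580


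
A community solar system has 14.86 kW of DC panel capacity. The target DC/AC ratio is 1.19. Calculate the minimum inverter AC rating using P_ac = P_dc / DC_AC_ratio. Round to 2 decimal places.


The inverter AC capacity is determined by the DC/AC ratio.
Given: P_dc = 14.86 kW, DC/AC ratio = 1.19
P_ac = P_dc / ratio = 14.86 / 1.19
P_ac = 12.49 kW

12.49


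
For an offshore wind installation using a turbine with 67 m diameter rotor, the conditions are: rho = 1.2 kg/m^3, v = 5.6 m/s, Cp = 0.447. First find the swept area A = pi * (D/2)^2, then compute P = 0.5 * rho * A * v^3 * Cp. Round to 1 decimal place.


Step 1 -- Compute swept area:
  A = pi * (D/2)^2 = pi * (67/2)^2 = 3525.65 m^2
Step 2 -- Apply wind power equation:
  P = 0.5 * rho * A * v^3 * Cp
  v^3 = 5.6^3 = 175.616
  P = 0.5 * 1.2 * 3525.65 * 175.616 * 0.447
  P = 166059.0 W

166059.0


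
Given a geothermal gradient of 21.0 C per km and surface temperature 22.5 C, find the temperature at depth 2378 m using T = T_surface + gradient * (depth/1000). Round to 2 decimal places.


Convert depth to km: 2378 / 1000 = 2.378 km
Temperature increase = gradient * depth_km = 21.0 * 2.378 = 49.94 C
Temperature at depth = T_surface + delta_T = 22.5 + 49.94
T = 72.44 C

72.44


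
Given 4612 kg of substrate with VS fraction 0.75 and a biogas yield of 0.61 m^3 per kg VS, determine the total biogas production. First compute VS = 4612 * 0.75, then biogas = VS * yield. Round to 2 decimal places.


Compute volatile solids:
  VS = mass * VS_fraction = 4612 * 0.75 = 3459.0 kg
Calculate biogas volume:
  Biogas = VS * specific_yield = 3459.0 * 0.61
  Biogas = 2109.99 m^3

2109.99


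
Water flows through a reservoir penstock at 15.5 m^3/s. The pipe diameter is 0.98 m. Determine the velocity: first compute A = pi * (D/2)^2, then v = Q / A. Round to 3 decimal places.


Compute pipe cross-sectional area:
  A = pi * (D/2)^2 = pi * (0.98/2)^2 = 0.7543 m^2
Calculate velocity:
  v = Q / A = 15.5 / 0.7543
  v = 20.549 m/s

20.549


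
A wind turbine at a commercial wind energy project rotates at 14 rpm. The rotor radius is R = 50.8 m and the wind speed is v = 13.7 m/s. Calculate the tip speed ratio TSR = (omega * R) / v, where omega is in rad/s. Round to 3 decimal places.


Convert rotational speed to rad/s:
  omega = 14 * 2 * pi / 60 = 1.4661 rad/s
Compute tip speed:
  v_tip = omega * R = 1.4661 * 50.8 = 74.477 m/s
Tip speed ratio:
  TSR = v_tip / v_wind = 74.477 / 13.7 = 5.436

5.436


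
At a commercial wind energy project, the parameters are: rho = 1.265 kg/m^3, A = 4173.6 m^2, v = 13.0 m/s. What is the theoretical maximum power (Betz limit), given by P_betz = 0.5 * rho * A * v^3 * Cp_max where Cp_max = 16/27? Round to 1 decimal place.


The Betz coefficient Cp_max = 16/27 = 0.5926
v^3 = 13.0^3 = 2197.0
P_betz = 0.5 * rho * A * v^3 * Cp_max
P_betz = 0.5 * 1.265 * 4173.6 * 2197.0 * 0.5926
P_betz = 3436826.7 W

3436826.7


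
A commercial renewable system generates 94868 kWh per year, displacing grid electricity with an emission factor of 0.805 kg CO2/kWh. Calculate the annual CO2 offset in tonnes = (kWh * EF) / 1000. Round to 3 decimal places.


CO2 offset in kg = generation * emission_factor
CO2 offset = 94868 * 0.805 = 76368.74 kg
Convert to tonnes:
  CO2 offset = 76368.74 / 1000 = 76.369 tonnes

76.369


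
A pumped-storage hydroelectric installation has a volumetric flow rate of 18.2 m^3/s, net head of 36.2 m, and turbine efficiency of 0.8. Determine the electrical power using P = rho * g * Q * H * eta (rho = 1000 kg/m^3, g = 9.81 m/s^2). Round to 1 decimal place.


Apply the hydropower formula P = rho * g * Q * H * eta
rho * g = 1000 * 9.81 = 9810.0
P = 9810.0 * 18.2 * 36.2 * 0.8
P = 5170576.3 W

5170576.3
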